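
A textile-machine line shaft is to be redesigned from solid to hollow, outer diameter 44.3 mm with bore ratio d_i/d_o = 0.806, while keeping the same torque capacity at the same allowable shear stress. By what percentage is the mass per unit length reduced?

49.5 %

Equal τ_max and T ⇒ the solid shaft needs d_s³ = d_o³(1−k⁴), so d_s = 44.3·(1−0.806⁴)^(1/3) = 36.90 mm.
Area ratio A_h/A_s = d_o²(1−k²)/d_s² = (1−k²)/(1−k⁴)^(2/3) = 0.5049.
Mass saving = 1 − 0.5049 = 49.5 %.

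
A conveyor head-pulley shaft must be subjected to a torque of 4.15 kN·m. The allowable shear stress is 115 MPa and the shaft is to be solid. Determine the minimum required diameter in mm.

56.9 mm

For a solid shaft τ_max = 16T/(πd³), so d = (16T/(π τ_allow))^(1/3) = (16·4150/(π·1.15×10^8))^(1/3) = 0.05686 m.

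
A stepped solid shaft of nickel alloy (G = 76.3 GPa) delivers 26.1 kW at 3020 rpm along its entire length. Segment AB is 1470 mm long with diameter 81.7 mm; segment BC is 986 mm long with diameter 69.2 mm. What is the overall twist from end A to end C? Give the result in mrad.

ω = 2π·3020/60 = 316.3 rad/s, so T = P/ω = 26.1×10³ / 316.3 = 82.53 N·m.
J_AB = π(0.0817)⁴/32 = 4.37×10^-6 m⁴; J_BC = π(0.0692)⁴/32 = 2.25×10^-6 m⁴.
θ = (T/G)·Σ L_i/J_i = (82.53/76.3×10⁹)·(1.47/4.37×10^-6 + 0.986/2.25×10^-6) = 8.372×10^-4 rad.

0.837 mrad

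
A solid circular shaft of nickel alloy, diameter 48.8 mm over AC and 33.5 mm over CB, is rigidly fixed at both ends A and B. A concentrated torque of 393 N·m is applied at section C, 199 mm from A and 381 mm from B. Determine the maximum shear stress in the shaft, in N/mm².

15.4 N/mm²

Compatibility: T_A·a/J_AC = T_B·b/J_CB with T_A + T_B = T₀.
J_AC = 5.57×10^-7 m⁴, J_CB = 1.24×10^-7 m⁴, so T_A = T₀·(J_AC/a)/((J_AC/a)+(J_CB/b)) = 352.2 N·m, T_B = 40.85 N·m.
τ in each portion: τ_AC = 1.54×10^7 Pa, τ_CB = 5.53×10^6 Pa; maximum is in AC.
τ_max = T_AC·r/J = 352.2·0.0244/5.57×10^-7 = 1.543×10^7 Pa.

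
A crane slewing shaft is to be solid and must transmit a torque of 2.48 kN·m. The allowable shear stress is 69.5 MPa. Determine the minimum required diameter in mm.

56.6 mm

For a solid shaft τ_max = 16T/(πd³), so d = (16T/(π τ_allow))^(1/3) = (16·2480/(π·6.95×10^7))^(1/3) = 0.05664 m.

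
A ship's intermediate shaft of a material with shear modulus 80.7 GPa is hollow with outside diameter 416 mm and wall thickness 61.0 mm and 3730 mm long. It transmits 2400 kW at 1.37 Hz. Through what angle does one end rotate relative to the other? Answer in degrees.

ω = 2π·1.37 = 8.608 rad/s, so T = P/ω = 2400×10³ / 8.608 = 278800 N·m.
J = π(d_o⁴ − d_i⁴)/32 = π(0.416⁴ − 0.294⁴)/32 = 2.207×10^-3 m⁴.
θ = T·L/(G·J) = 278800 × 3.73 / (80.7×10⁹ × 2.207×10^-3) = 5.840×10^-3 rad.

0.335°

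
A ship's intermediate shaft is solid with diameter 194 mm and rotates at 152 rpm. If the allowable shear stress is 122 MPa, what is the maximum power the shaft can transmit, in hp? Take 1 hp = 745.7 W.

J = πd⁴/32 = π(0.194)⁴/32 = 1.391×10^-4 m⁴.
T_max = τ_allow·J/r = 1.22×10^8 × 1.391×10^-4 / 0.0970 = 174900 N·m.
ω = 2π·152/60 = 15.92 rad/s, so P_max = T_max·ω = 2.784×10^6 W.

3730 hp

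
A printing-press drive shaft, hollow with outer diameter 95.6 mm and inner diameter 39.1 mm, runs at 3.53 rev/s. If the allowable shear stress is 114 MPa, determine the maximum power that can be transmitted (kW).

J = π(d_o⁴ − d_i⁴)/32 = π(0.0956⁴ − 0.0391⁴)/32 = 7.971×10^-6 m⁴.
T_max = τ_allow·J/r = 1.14×10^8 × 7.971×10^-6 / 0.0478 = 19010 N·m.
ω = 2π·3.53 = 22.18 rad/s, so P_max = T_max·ω = 4.216×10^5 W.

422 kW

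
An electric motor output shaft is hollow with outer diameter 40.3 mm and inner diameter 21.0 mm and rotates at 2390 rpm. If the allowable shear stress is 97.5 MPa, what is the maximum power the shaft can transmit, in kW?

J = π(d_o⁴ − d_i⁴)/32 = π(0.0403⁴ − 0.0210⁴)/32 = 2.399×10^-7 m⁴.
T_max = τ_allow·J/r = 9.75×10^7 × 2.399×10^-7 / 0.0201 = 1161 N·m.
ω = 2π·2390/60 = 250.3 rad/s, so P_max = T_max·ω = 2.905×10^5 W.

290 kW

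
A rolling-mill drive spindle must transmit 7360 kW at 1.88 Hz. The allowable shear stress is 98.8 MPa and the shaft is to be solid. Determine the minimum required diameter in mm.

318 mm

ω = 2π·1.88 = 11.81 rad/s, so T = P/ω = 7360×10³ / 11.81 = 623100 N·m.
For a solid shaft τ_max = 16T/(πd³), so d = (16T/(π τ_allow))^(1/3) = (16·623100/(π·9.88×10^7))^(1/3) = 0.3179 m.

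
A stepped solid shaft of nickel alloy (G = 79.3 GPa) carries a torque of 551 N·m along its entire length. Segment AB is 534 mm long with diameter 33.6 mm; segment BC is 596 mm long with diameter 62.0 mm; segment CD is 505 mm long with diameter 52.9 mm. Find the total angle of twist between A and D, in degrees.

J_AB = π(0.0336)⁴/32 = 1.25×10^-7 m⁴; J_BC = π(0.0620)⁴/32 = 1.45×10^-6 m⁴; J_CD = π(0.0529)⁴/32 = 7.69×10^-7 m⁴.
θ = (T/G)·Σ L_i/J_i = (551.0/79.3×10⁹)·(0.534/1.25×10^-7 + 0.596/1.45×10^-6 + 0.505/7.69×10^-7) = 0.03707 rad.

2.12°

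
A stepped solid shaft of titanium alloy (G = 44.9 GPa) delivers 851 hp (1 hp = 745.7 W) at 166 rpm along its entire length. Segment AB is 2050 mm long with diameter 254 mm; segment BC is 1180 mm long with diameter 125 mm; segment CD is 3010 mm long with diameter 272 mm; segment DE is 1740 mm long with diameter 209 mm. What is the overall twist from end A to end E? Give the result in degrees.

3.22°

ω = 2π·166/60 = 17.38 rad/s, so T = P/ω = 851×745.7 / 17.38 = 36510 N·m.
J_AB = π(0.254)⁴/32 = 4.09×10^-4 m⁴; J_BC = π(0.125)⁴/32 = 2.40×10^-5 m⁴; J_CD = π(0.272)⁴/32 = 5.37×10^-4 m⁴; J_DE = π(0.209)⁴/32 = 1.87×10^-4 m⁴.
θ = (T/G)·Σ L_i/J_i = (36510/44.9×10⁹)·(2.05/4.09×10^-4 + 1.18/2.40×10^-5 + 3.01/5.37×10^-4 + 1.74/1.87×10^-4) = 0.05621 rad.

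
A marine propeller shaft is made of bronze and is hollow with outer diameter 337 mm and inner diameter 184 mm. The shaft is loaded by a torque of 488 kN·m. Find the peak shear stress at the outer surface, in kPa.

J = π(d_o⁴ − d_i⁴)/32 = π(0.337⁴ − 0.184⁴)/32 = 1.154×10^-3 m⁴.
τ_max = T·r/J = 488000 × 0.169 / 1.154×10^-3 = 7.127×10^7 Pa.

71300 kPa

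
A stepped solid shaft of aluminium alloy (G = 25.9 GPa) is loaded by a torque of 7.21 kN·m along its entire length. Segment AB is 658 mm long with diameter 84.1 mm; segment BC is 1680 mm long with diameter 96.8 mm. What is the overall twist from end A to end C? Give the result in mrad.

J_AB = π(0.0841)⁴/32 = 4.91×10^-6 m⁴; J_BC = π(0.0968)⁴/32 = 8.62×10^-6 m⁴.
θ = (T/G)·Σ L_i/J_i = (7210/25.9×10⁹)·(0.658/4.91×10^-6 + 1.68/8.62×10^-6) = 0.09155 rad.

91.6 mrad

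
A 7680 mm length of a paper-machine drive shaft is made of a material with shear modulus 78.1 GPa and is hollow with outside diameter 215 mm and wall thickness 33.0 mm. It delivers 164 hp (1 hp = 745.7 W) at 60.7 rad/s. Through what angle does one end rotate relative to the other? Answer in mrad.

ω = 60.7 rad/s, so T = P/ω = 164×745.7 / 60.70 = 2015 N·m.
J = π(d_o⁴ − d_i⁴)/32 = π(0.215⁴ − 0.149⁴)/32 = 1.614×10^-4 m⁴.
θ = T·L/(G·J) = 2015 × 7.68 / (78.1×10⁹ × 1.614×10^-4) = 1.228×10^-3 rad.

1.23 mrad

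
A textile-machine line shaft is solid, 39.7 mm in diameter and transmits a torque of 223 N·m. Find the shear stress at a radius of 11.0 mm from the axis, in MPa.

J = πd⁴/32 = π(0.0397)⁴/32 = 2.439×10^-7 m⁴.
Shear stress varies linearly with radius: τ = T·r/J = 223.0 × 0.0110 / 2.439×10^-7 = 1.006×10^7 Pa.

10.1 MPa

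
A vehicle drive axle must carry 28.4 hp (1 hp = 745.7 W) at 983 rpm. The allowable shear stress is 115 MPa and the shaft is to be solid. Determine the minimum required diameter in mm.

20.9 mm

ω = 2π·983/60 = 102.9 rad/s, so T = P/ω = 28.4×745.7 / 102.9 = 205.7 N·m.
For a solid shaft τ_max = 16T/(πd³), so d = (16T/(π τ_allow))^(1/3) = (16·205.7/(π·1.15×10^8))^(1/3) = 0.02089 m.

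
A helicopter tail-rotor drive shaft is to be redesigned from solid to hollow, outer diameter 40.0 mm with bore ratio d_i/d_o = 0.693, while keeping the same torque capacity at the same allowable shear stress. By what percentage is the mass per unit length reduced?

Equal τ_max and T ⇒ the solid shaft needs d_s³ = d_o³(1−k⁴), so d_s = 40.0·(1−0.693⁴)^(1/3) = 36.65 mm.
Area ratio A_h/A_s = d_o²(1−k²)/d_s² = (1−k²)/(1−k⁴)^(2/3) = 0.6190.
Mass saving = 1 − 0.6190 = 38.1 %.

38.1 %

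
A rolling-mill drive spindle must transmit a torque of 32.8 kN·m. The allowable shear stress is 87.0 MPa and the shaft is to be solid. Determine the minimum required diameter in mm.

124 mm

For a solid shaft τ_max = 16T/(πd³), so d = (16T/(π τ_allow))^(1/3) = (16·32800/(π·8.70×10^7))^(1/3) = 0.1243 m.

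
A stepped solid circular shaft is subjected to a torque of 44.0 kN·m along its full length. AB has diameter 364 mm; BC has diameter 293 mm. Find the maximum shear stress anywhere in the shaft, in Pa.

8.91e6 Pa

Under the same torque, τ_max = 16T/(πd³) is largest where d is smallest — segment BC (d = 293 mm).
τ_max = 16·44000/(π·(0.293)³) = 8.909×10^6 Pa.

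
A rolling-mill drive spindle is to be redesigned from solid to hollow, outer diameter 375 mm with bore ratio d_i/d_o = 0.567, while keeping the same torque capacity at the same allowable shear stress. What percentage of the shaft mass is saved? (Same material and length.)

Equal τ_max and T ⇒ the solid shaft needs d_s³ = d_o³(1−k⁴), so d_s = 375·(1−0.567⁴)^(1/3) = 361.6 mm.
Area ratio A_h/A_s = d_o²(1−k²)/d_s² = (1−k²)/(1−k⁴)^(2/3) = 0.7297.
Mass saving = 1 − 0.7297 = 27.0 %.

27.0 %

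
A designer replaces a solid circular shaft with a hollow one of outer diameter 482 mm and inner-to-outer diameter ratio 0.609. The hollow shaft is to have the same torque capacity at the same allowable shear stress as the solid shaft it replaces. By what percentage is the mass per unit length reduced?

Equal τ_max and T ⇒ the solid shaft needs d_s³ = d_o³(1−k⁴), so d_s = 482·(1−0.609⁴)^(1/3) = 458.8 mm.
Area ratio A_h/A_s = d_o²(1−k²)/d_s² = (1−k²)/(1−k⁴)^(2/3) = 0.6943.
Mass saving = 1 − 0.6943 = 30.6 %.

30.6 %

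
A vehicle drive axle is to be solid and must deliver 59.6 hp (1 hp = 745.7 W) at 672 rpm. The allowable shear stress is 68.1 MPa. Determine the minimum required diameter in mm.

ω = 2π·672/60 = 70.37 rad/s, so T = P/ω = 59.6×745.7 / 70.37 = 631.6 N·m.
For a solid shaft τ_max = 16T/(πd³), so d = (16T/(π τ_allow))^(1/3) = (16·631.6/(π·6.81×10^7))^(1/3) = 0.03615 m.

36.1 mm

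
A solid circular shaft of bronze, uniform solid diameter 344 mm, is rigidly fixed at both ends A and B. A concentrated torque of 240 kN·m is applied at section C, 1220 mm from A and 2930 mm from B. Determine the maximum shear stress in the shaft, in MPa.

With uniform GJ and both ends fixed, compatibility θ_AC = θ_CB gives T_A·a = T_B·b, together with T_A + T_B = T₀.
T_A = T₀·b/(a+b) = 240000·2930/4150 = 169400 N·m; T_B = 70550 N·m.
τ in each portion: τ_AC = 2.12×10^7 Pa, τ_CB = 8.83×10^6 Pa; maximum is in AC.
τ_max = T_AC·r/J = 169400·0.172/1.37×10^-3 = 2.120×10^7 Pa.

21.2 MPa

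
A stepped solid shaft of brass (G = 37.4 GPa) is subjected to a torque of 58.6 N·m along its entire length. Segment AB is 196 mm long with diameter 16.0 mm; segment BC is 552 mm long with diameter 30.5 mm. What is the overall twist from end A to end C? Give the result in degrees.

J_AB = π(0.0160)⁴/32 = 6.43×10^-9 m⁴; J_BC = π(0.0305)⁴/32 = 8.50×10^-8 m⁴.
θ = (T/G)·Σ L_i/J_i = (58.60/37.4×10⁹)·(0.196/6.43×10^-9 + 0.552/8.50×10^-8) = 0.05791 rad.

3.32°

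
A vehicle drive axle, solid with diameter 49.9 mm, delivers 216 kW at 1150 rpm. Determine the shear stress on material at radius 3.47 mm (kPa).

10200 kPa

ω = 2π·1150/60 = 120.4 rad/s, so T = P/ω = 216×10³ / 120.4 = 1794 N·m.
J = πd⁴/32 = π(0.0499)⁴/32 = 6.087×10^-7 m⁴.
Shear stress varies linearly with radius: τ = T·r/J = 1794 × 0.00347 / 6.087×10^-7 = 1.022×10^7 Pa.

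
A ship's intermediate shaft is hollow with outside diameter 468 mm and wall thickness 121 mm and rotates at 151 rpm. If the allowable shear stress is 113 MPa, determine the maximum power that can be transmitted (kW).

34000 kW

J = π(d_o⁴ − d_i⁴)/32 = π(0.468⁴ − 0.226⁴)/32 = 4.453×10^-3 m⁴.
T_max = τ_allow·J/r = 1.13×10^8 × 4.453×10^-3 / 0.234 = 2.151e6 N·m.
ω = 2π·151/60 = 15.81 rad/s, so P_max = T_max·ω = 3.401×10^7 W.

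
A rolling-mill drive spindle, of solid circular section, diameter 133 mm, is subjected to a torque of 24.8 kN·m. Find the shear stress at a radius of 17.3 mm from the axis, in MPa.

J = πd⁴/32 = π(0.133)⁴/32 = 3.072×10^-5 m⁴.
Shear stress varies linearly with radius: τ = T·r/J = 24800 × 0.0173 / 3.072×10^-5 = 1.397×10^7 Pa.

14.0 MPa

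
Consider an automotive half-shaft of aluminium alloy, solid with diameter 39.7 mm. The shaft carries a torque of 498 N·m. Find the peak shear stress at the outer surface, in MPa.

40.5 MPa

J = πd⁴/32 = π(0.0397)⁴/32 = 2.439×10^-7 m⁴.
τ_max = T·r/J = 498.0 × 0.0199 / 2.439×10^-7 = 4.053×10^7 Pa.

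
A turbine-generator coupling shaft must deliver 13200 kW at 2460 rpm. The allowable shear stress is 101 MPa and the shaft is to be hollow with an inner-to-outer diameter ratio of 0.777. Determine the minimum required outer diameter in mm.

160 mm

ω = 2π·2460/60 = 257.6 rad/s, so T = P/ω = 13200×10³ / 257.6 = 51240 N·m.
For a hollow shaft with d_i/d_o = 0.777: τ_max = 16T/(π d_o³ (1−k⁴)), so d_o = [16T/(π τ_allow (1−k⁴))]^(1/3) = [16·51240/(π·1.01×10^8·0.6355)]^(1/3) = 0.1596 m.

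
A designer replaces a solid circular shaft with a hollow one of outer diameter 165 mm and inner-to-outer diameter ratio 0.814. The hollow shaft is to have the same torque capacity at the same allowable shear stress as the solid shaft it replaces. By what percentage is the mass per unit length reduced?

50.4 %

Equal τ_max and T ⇒ the solid shaft needs d_s³ = d_o³(1−k⁴), so d_s = 165·(1−0.814⁴)^(1/3) = 136.1 mm.
Area ratio A_h/A_s = d_o²(1−k²)/d_s² = (1−k²)/(1−k⁴)^(2/3) = 0.4961.
Mass saving = 1 − 0.4961 = 50.4 %.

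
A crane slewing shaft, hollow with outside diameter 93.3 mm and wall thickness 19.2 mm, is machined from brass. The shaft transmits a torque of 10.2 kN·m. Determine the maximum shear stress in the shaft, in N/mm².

72.7 N/mm²

J = π(d_o⁴ − d_i⁴)/32 = π(0.0933⁴ − 0.0549⁴)/32 = 6.547×10^-6 m⁴.
τ_max = T·r/J = 10200 × 0.0466 / 6.547×10^-6 = 7.268×10^7 Pa.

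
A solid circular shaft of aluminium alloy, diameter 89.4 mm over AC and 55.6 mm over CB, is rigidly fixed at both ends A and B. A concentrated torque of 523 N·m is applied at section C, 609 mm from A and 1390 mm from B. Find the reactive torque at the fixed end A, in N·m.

491 N·m

Compatibility: T_A·a/J_AC = T_B·b/J_CB with T_A + T_B = T₀.
J_AC = 6.27×10^-6 m⁴, J_CB = 9.38×10^-7 m⁴, so T_A = T₀·(J_AC/a)/((J_AC/a)+(J_CB/b)) = 490.8 N·m, T_B = 32.17 N·m.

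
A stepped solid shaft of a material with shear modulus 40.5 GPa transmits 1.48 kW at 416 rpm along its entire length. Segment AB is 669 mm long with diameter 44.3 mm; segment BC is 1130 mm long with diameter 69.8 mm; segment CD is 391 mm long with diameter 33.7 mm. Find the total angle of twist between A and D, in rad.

ω = 2π·416/60 = 43.56 rad/s, so T = P/ω = 1.48×10³ / 43.56 = 33.97 N·m.
J_AB = π(0.0443)⁴/32 = 3.78×10^-7 m⁴; J_BC = π(0.0698)⁴/32 = 2.33×10^-6 m⁴; J_CD = π(0.0337)⁴/32 = 1.27×10^-7 m⁴.
θ = (T/G)·Σ L_i/J_i = (33.97/40.5×10⁹)·(0.669/3.78×10^-7 + 1.13/2.33×10^-6 + 0.391/1.27×10^-7) = 4.481×10^-3 rad.

0.00448 rad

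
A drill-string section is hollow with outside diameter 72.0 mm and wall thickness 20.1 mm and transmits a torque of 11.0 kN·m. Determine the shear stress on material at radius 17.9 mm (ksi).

J = π(d_o⁴ − d_i⁴)/32 = π(0.0720⁴ − 0.0318⁴)/32 = 2.538×10^-6 m⁴.
Shear stress varies linearly with radius: τ = T·r/J = 11000 × 0.0179 / 2.538×10^-6 = 7.758×10^7 Pa.

11.3 ksi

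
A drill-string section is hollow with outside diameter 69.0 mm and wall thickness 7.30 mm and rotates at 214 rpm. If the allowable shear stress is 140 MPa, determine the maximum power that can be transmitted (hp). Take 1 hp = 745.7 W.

J = π(d_o⁴ − d_i⁴)/32 = π(0.0690⁴ − 0.0544⁴)/32 = 1.366×10^-6 m⁴.
T_max = τ_allow·J/r = 1.40×10^8 × 1.366×10^-6 / 0.0345 = 5541 N·m.
ω = 2π·214/60 = 22.41 rad/s, so P_max = T_max·ω = 1.242×10^5 W.

167 hp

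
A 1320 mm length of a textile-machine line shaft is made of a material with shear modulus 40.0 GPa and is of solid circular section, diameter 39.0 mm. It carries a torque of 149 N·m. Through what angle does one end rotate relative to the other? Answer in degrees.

1.24°

J = πd⁴/32 = π(0.0390)⁴/32 = 2.271×10^-7 m⁴.
θ = T·L/(G·J) = 149.0 × 1.32 / (40.0×10⁹ × 2.271×10^-7) = 0.02165 rad.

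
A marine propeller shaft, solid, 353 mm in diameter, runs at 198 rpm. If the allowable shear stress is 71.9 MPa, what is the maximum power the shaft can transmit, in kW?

J = πd⁴/32 = π(0.353)⁴/32 = 1.524×10^-3 m⁴.
T_max = τ_allow·J/r = 7.19×10^7 × 1.524×10^-3 / 0.176 = 621000 N·m.
ω = 2π·198/60 = 20.73 rad/s, so P_max = T_max·ω = 1.288×10^7 W.

12900 kW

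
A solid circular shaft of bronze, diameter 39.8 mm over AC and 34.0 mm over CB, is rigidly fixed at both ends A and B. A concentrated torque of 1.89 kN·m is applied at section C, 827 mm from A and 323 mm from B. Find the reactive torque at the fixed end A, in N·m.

Compatibility: T_A·a/J_AC = T_B·b/J_CB with T_A + T_B = T₀.
J_AC = 2.46×10^-7 m⁴, J_CB = 1.31×10^-7 m⁴, so T_A = T₀·(J_AC/a)/((J_AC/a)+(J_CB/b)) = 799.6 N·m, T_B = 1090 N·m.

800 N·m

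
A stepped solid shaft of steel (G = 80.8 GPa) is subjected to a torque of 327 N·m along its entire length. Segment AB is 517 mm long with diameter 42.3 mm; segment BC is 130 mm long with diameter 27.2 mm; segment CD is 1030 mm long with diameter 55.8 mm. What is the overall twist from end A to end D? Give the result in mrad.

J_AB = π(0.0423)⁴/32 = 3.14×10^-7 m⁴; J_BC = π(0.0272)⁴/32 = 5.37×10^-8 m⁴; J_CD = π(0.0558)⁴/32 = 9.52×10^-7 m⁴.
θ = (T/G)·Σ L_i/J_i = (327.0/80.8×10⁹)·(0.517/3.14×10^-7 + 0.130/5.37×10^-8 + 1.03/9.52×10^-7) = 0.02083 rad.

20.8 mrad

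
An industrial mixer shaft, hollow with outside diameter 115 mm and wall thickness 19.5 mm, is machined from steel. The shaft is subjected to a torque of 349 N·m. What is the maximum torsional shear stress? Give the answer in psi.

209 psi

J = π(d_o⁴ − d_i⁴)/32 = π(0.115⁴ − 0.0760⁴)/32 = 1.390×10^-5 m⁴.
τ_max = T·r/J = 349.0 × 0.0575 / 1.390×10^-5 = 1.444×10^6 Pa.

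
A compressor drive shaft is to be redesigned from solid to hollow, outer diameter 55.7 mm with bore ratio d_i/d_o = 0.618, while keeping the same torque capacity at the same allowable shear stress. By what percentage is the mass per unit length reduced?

31.3 %

Equal τ_max and T ⇒ the solid shaft needs d_s³ = d_o³(1−k⁴), so d_s = 55.7·(1−0.618⁴)^(1/3) = 52.85 mm.
Area ratio A_h/A_s = d_o²(1−k²)/d_s² = (1−k²)/(1−k⁴)^(2/3) = 0.6866.
Mass saving = 1 − 0.6866 = 31.3 %.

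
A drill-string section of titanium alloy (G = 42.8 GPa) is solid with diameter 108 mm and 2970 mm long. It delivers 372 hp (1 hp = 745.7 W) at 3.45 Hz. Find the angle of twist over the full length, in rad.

0.0665 rad

ω = 2π·3.45 = 21.68 rad/s, so T = P/ω = 372×745.7 / 21.68 = 12800 N·m.
J = πd⁴/32 = π(0.108)⁴/32 = 1.336×10^-5 m⁴.
θ = T·L/(G·J) = 12800 × 2.97 / (42.8×10⁹ × 1.336×10^-5) = 0.06649 rad.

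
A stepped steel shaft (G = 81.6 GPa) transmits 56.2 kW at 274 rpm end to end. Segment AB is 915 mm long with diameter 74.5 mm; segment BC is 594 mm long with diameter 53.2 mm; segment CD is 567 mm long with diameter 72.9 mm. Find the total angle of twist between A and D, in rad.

0.0303 rad

ω = 2π·274/60 = 28.69 rad/s, so T = P/ω = 56.2×10³ / 28.69 = 1959 N·m.
J_AB = π(0.0745)⁴/32 = 3.02×10^-6 m⁴; J_BC = π(0.0532)⁴/32 = 7.86×10^-7 m⁴; J_CD = π(0.0729)⁴/32 = 2.77×10^-6 m⁴.
θ = (T/G)·Σ L_i/J_i = (1959/81.6×10⁹)·(0.915/3.02×10^-6 + 0.594/7.86×10^-7 + 0.567/2.77×10^-6) = 0.03030 rad.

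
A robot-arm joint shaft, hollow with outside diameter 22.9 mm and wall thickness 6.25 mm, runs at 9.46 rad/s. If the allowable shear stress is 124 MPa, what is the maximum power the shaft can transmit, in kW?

2.65 kW

J = π(d_o⁴ − d_i⁴)/32 = π(0.0229⁴ − 0.0104⁴)/32 = 2.585×10^-8 m⁴.
T_max = τ_allow·J/r = 1.24×10^8 × 2.585×10^-8 / 0.0115 = 279.9 N·m.
ω = 9.46 rad/s, so P_max = T_max·ω = 2648 W.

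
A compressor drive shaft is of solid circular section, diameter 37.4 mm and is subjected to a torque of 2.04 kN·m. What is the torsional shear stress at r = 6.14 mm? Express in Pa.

6.52e7 Pa

J = πd⁴/32 = π(0.0374)⁴/32 = 1.921×10^-7 m⁴.
Shear stress varies linearly with radius: τ = T·r/J = 2040 × 0.00614 / 1.921×10^-7 = 6.521×10^7 Pa.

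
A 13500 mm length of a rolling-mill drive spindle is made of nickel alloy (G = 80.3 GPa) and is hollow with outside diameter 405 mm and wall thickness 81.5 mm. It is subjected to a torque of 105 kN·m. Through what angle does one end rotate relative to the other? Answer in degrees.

J = π(d_o⁴ − d_i⁴)/32 = π(0.405⁴ − 0.242⁴)/32 = 2.305×10^-3 m⁴.
θ = T·L/(G·J) = 105000 × 13.5 / (80.3×10⁹ × 2.305×10^-3) = 7.660×10^-3 rad.

0.439°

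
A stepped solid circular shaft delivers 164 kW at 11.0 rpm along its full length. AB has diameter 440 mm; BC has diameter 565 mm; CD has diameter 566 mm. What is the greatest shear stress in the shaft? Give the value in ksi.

ω = 2π·11.0/60 = 1.152 rad/s, so T = P/ω = 164×10³ / 1.152 = 142400 N·m.
Under the same torque, τ_max = 16T/(πd³) is largest where d is smallest — segment AB (d = 440 mm).
τ_max = 16·142400/(π·(0.440)³) = 8.512×10^6 Pa.

1.23 ksi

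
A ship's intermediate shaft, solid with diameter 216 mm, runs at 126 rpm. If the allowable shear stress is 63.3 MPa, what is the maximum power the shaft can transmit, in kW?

1650 kW

J = πd⁴/32 = π(0.216)⁴/32 = 2.137×10^-4 m⁴.
T_max = τ_allow·J/r = 6.33×10^7 × 2.137×10^-4 / 0.108 = 125300 N·m.
ω = 2π·126/60 = 13.19 rad/s, so P_max = T_max·ω = 1.653×10^6 W.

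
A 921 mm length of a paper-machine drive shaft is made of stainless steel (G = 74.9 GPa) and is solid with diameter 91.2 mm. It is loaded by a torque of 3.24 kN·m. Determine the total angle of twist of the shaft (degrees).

0.336°

J = πd⁴/32 = π(0.0912)⁴/32 = 6.792×10^-6 m⁴.
θ = T·L/(G·J) = 3240 × 0.921 / (74.9×10⁹ × 6.792×10^-6) = 5.866×10^-3 rad.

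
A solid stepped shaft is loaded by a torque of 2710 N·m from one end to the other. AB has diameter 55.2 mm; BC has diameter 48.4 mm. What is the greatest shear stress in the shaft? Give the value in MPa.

Under the same torque, τ_max = 16T/(πd³) is largest where d is smallest — segment BC (d = 48.4 mm).
τ_max = 16·2710/(π·(0.0484)³) = 1.217×10^8 Pa.

122 MPa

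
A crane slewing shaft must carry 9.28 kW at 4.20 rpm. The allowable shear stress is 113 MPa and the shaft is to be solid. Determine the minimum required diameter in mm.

ω = 2π·4.20/60 = 0.4398 rad/s, so T = P/ω = 9.28×10³ / 0.4398 = 21100 N·m.
For a solid shaft τ_max = 16T/(πd³), so d = (16T/(π τ_allow))^(1/3) = (16·21100/(π·1.13×10^8))^(1/3) = 0.09834 m.

98.3 mm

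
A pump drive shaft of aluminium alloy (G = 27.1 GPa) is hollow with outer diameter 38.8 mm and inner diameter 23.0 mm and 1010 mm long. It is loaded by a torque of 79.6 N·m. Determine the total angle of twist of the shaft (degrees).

J = π(d_o⁴ − d_i⁴)/32 = π(0.0388⁴ − 0.0230⁴)/32 = 1.950×10^-7 m⁴.
θ = T·L/(G·J) = 79.60 × 1.01 / (27.1×10⁹ × 1.950×10^-7) = 0.01521 rad.

0.872°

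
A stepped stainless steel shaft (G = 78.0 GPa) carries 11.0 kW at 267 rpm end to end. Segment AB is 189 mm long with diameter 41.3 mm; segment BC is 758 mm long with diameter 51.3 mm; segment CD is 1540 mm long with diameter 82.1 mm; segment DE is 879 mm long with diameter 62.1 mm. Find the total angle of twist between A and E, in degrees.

0.787°

ω = 2π·267/60 = 27.96 rad/s, so T = P/ω = 11.0×10³ / 27.96 = 393.4 N·m.
J_AB = π(0.0413)⁴/32 = 2.86×10^-7 m⁴; J_BC = π(0.0513)⁴/32 = 6.80×10^-7 m⁴; J_CD = π(0.0821)⁴/32 = 4.46×10^-6 m⁴; J_DE = π(0.0621)⁴/32 = 1.46×10^-6 m⁴.
θ = (T/G)·Σ L_i/J_i = (393.4/78.0×10⁹)·(0.189/2.86×10^-7 + 0.758/6.80×10^-7 + 1.54/4.46×10^-6 + 0.879/1.46×10^-6) = 0.01374 rad.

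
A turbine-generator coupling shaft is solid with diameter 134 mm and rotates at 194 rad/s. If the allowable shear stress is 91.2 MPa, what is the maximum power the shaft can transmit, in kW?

8360 kW

J = πd⁴/32 = π(0.134)⁴/32 = 3.165×10^-5 m⁴.
T_max = τ_allow·J/r = 9.12×10^7 × 3.165×10^-5 / 0.0670 = 43090 N·m.
ω = 194 rad/s, so P_max = T_max·ω = 8.359×10^6 W.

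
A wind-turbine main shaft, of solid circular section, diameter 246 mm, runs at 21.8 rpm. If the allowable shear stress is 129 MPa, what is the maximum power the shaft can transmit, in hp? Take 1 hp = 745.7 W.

J = πd⁴/32 = π(0.246)⁴/32 = 3.595×10^-4 m⁴.
T_max = τ_allow·J/r = 1.29×10^8 × 3.595×10^-4 / 0.123 = 377100 N·m.
ω = 2π·21.8/60 = 2.283 rad/s, so P_max = T_max·ω = 8.608×10^5 W.

1150 hp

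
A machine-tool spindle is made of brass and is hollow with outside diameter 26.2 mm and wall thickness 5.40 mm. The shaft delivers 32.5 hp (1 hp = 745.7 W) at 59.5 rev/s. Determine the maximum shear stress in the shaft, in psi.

3020 psi

ω = 2π·59.5 = 373.8 rad/s, so T = P/ω = 32.5×745.7 / 373.8 = 64.83 N·m.
J = π(d_o⁴ − d_i⁴)/32 = π(0.0262⁴ − 0.0154⁴)/32 = 4.074×10^-8 m⁴.
τ_max = T·r/J = 64.83 × 0.0131 / 4.074×10^-8 = 2.085×10^7 Pa.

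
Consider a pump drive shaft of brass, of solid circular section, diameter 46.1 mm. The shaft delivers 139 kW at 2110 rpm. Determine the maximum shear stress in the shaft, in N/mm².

ω = 2π·2110/60 = 221.0 rad/s, so T = P/ω = 139×10³ / 221.0 = 629.1 N·m.
J = πd⁴/32 = π(0.0461)⁴/32 = 4.434×10^-7 m⁴.
τ_max = T·r/J = 629.1 × 0.0231 / 4.434×10^-7 = 3.270×10^7 Pa.

32.7 N/mm²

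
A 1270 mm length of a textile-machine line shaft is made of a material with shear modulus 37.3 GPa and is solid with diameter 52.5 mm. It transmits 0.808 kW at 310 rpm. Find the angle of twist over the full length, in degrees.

ω = 2π·310/60 = 32.46 rad/s, so T = P/ω = 0.808×10³ / 32.46 = 24.89 N·m.
J = πd⁴/32 = π(0.0525)⁴/32 = 7.458×10^-7 m⁴.
θ = T·L/(G·J) = 24.89 × 1.27 / (37.3×10⁹ × 7.458×10^-7) = 1.136×10^-3 rad.

0.0651°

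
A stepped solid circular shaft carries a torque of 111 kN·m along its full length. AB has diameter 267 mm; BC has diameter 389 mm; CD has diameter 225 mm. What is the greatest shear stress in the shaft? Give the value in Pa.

4.96e7 Pa

Under the same torque, τ_max = 16T/(πd³) is largest where d is smallest — segment CD (d = 225 mm).
τ_max = 16·111000/(π·(0.225)³) = 4.963×10^7 Pa.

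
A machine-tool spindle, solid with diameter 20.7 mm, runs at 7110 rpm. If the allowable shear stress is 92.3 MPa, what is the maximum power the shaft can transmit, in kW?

120 kW

J = πd⁴/32 = π(0.0207)⁴/32 = 1.803×10^-8 m⁴.
T_max = τ_allow·J/r = 9.23×10^7 × 1.803×10^-8 / 0.0103 = 160.7 N·m.
ω = 2π·7110/60 = 744.6 rad/s, so P_max = T_max·ω = 1.197×10^5 W.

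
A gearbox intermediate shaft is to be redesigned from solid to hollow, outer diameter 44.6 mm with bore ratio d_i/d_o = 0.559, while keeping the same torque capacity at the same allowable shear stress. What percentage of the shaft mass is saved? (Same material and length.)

26.4 %

Equal τ_max and T ⇒ the solid shaft needs d_s³ = d_o³(1−k⁴), so d_s = 44.6·(1−0.559⁴)^(1/3) = 43.10 mm.
Area ratio A_h/A_s = d_o²(1−k²)/d_s² = (1−k²)/(1−k⁴)^(2/3) = 0.7363.
Mass saving = 1 − 0.7363 = 26.4 %.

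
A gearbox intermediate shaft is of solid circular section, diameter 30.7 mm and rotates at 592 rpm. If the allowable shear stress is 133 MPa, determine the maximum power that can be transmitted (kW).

46.8 kW

J = πd⁴/32 = π(0.0307)⁴/32 = 8.721×10^-8 m⁴.
T_max = τ_allow·J/r = 1.33×10^8 × 8.721×10^-8 / 0.0153 = 755.6 N·m.
ω = 2π·592/60 = 61.99 rad/s, so P_max = T_max·ω = 4.684×10^4 W.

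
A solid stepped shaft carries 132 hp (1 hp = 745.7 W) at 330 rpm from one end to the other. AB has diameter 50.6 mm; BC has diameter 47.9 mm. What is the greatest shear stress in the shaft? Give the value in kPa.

ω = 2π·330/60 = 34.56 rad/s, so T = P/ω = 132×745.7 / 34.56 = 2848 N·m.
Under the same torque, τ_max = 16T/(πd³) is largest where d is smallest — segment BC (d = 47.9 mm).
τ_max = 16·2848/(π·(0.0479)³) = 1.320×10^8 Pa.

132000 kPa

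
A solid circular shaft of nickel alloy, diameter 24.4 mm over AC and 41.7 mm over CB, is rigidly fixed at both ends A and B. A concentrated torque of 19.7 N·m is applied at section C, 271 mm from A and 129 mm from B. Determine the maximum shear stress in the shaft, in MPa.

Compatibility: T_A·a/J_AC = T_B·b/J_CB with T_A + T_B = T₀.
J_AC = 3.48×10^-8 m⁴, J_CB = 2.97×10^-7 m⁴, so T_A = T₀·(J_AC/a)/((J_AC/a)+(J_CB/b)) = 1.041 N·m, T_B = 18.66 N·m.
τ in each portion: τ_AC = 3.65×10^5 Pa, τ_CB = 1.31×10^6 Pa; maximum is in CB.
τ_max = T_CB·r/J = 18.66·0.0209/2.97×10^-7 = 1.311×10^6 Pa.

1.31 MPa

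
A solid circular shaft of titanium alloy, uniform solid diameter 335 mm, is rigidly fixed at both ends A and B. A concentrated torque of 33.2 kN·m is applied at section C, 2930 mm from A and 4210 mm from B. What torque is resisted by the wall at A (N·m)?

19600 N·m

With uniform GJ and both ends fixed, compatibility θ_AC = θ_CB gives T_A·a = T_B·b, together with T_A + T_B = T₀.
T_A = T₀·b/(a+b) = 33200·4210/7140 = 19580 N·m; T_B = 13620 N·m.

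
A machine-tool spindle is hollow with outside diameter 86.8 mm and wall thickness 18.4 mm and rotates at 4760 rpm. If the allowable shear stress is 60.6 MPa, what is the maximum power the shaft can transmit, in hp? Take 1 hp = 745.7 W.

J = π(d_o⁴ − d_i⁴)/32 = π(0.0868⁴ − 0.0500⁴)/32 = 4.959×10^-6 m⁴.
T_max = τ_allow·J/r = 6.06×10^7 × 4.959×10^-6 / 0.0434 = 6925 N·m.
ω = 2π·4760/60 = 498.5 rad/s, so P_max = T_max·ω = 3.452×10^6 W.

4630 hp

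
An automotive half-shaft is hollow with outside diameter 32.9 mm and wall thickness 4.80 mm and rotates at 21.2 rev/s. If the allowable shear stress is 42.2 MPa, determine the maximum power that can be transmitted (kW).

29.4 kW

J = π(d_o⁴ − d_i⁴)/32 = π(0.0329⁴ − 0.0233⁴)/32 = 8.609×10^-8 m⁴.
T_max = τ_allow·J/r = 4.22×10^7 × 8.609×10^-8 / 0.0164 = 220.8 N·m.
ω = 2π·21.2 = 133.2 rad/s, so P_max = T_max·ω = 2.942×10^4 W.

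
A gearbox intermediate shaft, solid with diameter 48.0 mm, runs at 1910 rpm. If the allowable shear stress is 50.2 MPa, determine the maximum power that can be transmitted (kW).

J = πd⁴/32 = π(0.0480)⁴/32 = 5.212×10^-7 m⁴.
T_max = τ_allow·J/r = 5.02×10^7 × 5.212×10^-7 / 0.0240 = 1090 N·m.
ω = 2π·1910/60 = 200.0 rad/s, so P_max = T_max·ω = 2.180×10^5 W.

218 kW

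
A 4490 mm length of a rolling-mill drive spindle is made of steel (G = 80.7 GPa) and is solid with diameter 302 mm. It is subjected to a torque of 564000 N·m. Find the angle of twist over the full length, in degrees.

J = πd⁴/32 = π(0.302)⁴/32 = 8.166×10^-4 m⁴.
θ = T·L/(G·J) = 564000 × 4.49 / (80.7×10⁹ × 8.166×10^-4) = 0.03843 rad.

2.20°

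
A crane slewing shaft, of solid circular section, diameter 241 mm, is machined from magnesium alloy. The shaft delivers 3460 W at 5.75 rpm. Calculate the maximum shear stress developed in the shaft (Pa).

2.09e6 Pa

ω = 2π·5.75/60 = 0.6021 rad/s, so T = P/ω = 3460 / 0.6021 = 5746 N·m.
J = πd⁴/32 = π(0.241)⁴/32 = 3.312×10^-4 m⁴.
τ_max = T·r/J = 5746 × 0.120 / 3.312×10^-4 = 2.091×10^6 Pa.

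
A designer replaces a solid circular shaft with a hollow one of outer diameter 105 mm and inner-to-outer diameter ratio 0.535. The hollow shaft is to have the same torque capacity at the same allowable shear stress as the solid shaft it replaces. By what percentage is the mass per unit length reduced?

24.4 %

Equal τ_max and T ⇒ the solid shaft needs d_s³ = d_o³(1−k⁴), so d_s = 105·(1−0.535⁴)^(1/3) = 102.1 mm.
Area ratio A_h/A_s = d_o²(1−k²)/d_s² = (1−k²)/(1−k⁴)^(2/3) = 0.7556.
Mass saving = 1 − 0.7556 = 24.4 %.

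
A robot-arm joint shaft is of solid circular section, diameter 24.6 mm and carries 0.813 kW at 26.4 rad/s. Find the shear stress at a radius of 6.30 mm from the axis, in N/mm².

5.40 N/mm²

ω = 26.4 rad/s, so T = P/ω = 0.813×10³ / 26.40 = 30.80 N·m.
J = πd⁴/32 = π(0.0246)⁴/32 = 3.595×10^-8 m⁴.
Shear stress varies linearly with radius: τ = T·r/J = 30.80 × 0.00630 / 3.595×10^-8 = 5.396×10^6 Pa.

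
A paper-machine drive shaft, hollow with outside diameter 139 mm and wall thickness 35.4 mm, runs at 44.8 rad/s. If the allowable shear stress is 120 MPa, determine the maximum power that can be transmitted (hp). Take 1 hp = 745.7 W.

3580 hp

J = π(d_o⁴ − d_i⁴)/32 = π(0.139⁴ − 0.0682⁴)/32 = 3.452×10^-5 m⁴.
T_max = τ_allow·J/r = 1.20×10^8 × 3.452×10^-5 / 0.0695 = 59610 N·m.
ω = 44.8 rad/s, so P_max = T_max·ω = 2.671×10^6 W.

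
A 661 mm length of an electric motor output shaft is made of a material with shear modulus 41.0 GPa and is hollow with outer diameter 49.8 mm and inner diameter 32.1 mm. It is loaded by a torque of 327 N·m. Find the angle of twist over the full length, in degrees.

0.605°

J = π(d_o⁴ − d_i⁴)/32 = π(0.0498⁴ − 0.0321⁴)/32 = 4.996×10^-7 m⁴.
θ = T·L/(G·J) = 327.0 × 0.661 / (41.0×10⁹ × 4.996×10^-7) = 0.01055 rad.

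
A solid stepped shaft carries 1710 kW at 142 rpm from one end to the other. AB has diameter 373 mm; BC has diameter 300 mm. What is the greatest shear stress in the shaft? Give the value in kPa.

ω = 2π·142/60 = 14.87 rad/s, so T = P/ω = 1710×10³ / 14.87 = 115000 N·m.
Under the same torque, τ_max = 16T/(πd³) is largest where d is smallest — segment BC (d = 300 mm).
τ_max = 16·115000/(π·(0.300)³) = 2.169×10^7 Pa.

21700 kPa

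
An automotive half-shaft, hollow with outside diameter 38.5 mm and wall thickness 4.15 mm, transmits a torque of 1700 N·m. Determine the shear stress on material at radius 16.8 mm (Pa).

2.13e8 Pa

J = π(d_o⁴ − d_i⁴)/32 = π(0.0385⁴ − 0.0302⁴)/32 = 1.340×10^-7 m⁴.
Shear stress varies linearly with radius: τ = T·r/J = 1700 × 0.0168 / 1.340×10^-7 = 2.131×10^8 Pa.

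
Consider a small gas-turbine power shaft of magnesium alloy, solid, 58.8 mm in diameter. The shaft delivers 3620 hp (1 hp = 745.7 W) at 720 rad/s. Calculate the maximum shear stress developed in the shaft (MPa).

93.9 MPa

ω = 720 rad/s, so T = P/ω = 3620×745.7 / 720.0 = 3749 N·m.
J = πd⁴/32 = π(0.0588)⁴/32 = 1.174×10^-6 m⁴.
τ_max = T·r/J = 3749 × 0.0294 / 1.174×10^-6 = 9.392×10^7 Pa.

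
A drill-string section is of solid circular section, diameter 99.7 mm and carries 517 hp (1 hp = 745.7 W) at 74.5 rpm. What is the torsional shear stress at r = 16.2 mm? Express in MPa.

ω = 2π·74.5/60 = 7.802 rad/s, so T = P/ω = 517×745.7 / 7.802 = 49420 N·m.
J = πd⁴/32 = π(0.0997)⁴/32 = 9.700×10^-6 m⁴.
Shear stress varies linearly with radius: τ = T·r/J = 49420 × 0.0162 / 9.700×10^-6 = 8.253×10^7 Pa.

82.5 MPa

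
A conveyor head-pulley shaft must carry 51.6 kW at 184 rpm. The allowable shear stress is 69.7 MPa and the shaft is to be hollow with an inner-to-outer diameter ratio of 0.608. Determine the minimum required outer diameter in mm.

61.0 mm

ω = 2π·184/60 = 19.27 rad/s, so T = P/ω = 51.6×10³ / 19.27 = 2678 N·m.
For a hollow shaft with d_i/d_o = 0.608: τ_max = 16T/(π d_o³ (1−k⁴)), so d_o = [16T/(π τ_allow (1−k⁴))]^(1/3) = [16·2678/(π·6.97×10^7·0.8633)]^(1/3) = 0.06097 m.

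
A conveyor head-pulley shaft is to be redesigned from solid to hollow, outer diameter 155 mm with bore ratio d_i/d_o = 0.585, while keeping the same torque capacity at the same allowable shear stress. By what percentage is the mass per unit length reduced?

Equal τ_max and T ⇒ the solid shaft needs d_s³ = d_o³(1−k⁴), so d_s = 155·(1−0.585⁴)^(1/3) = 148.7 mm.
Area ratio A_h/A_s = d_o²(1−k²)/d_s² = (1−k²)/(1−k⁴)^(2/3) = 0.7147.
Mass saving = 1 − 0.7147 = 28.5 %.

28.5 %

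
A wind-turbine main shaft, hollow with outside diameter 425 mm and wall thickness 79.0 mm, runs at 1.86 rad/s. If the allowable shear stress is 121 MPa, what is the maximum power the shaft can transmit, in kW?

2860 kW

J = π(d_o⁴ − d_i⁴)/32 = π(0.425⁴ − 0.267⁴)/32 = 2.704×10^-3 m⁴.
T_max = τ_allow·J/r = 1.21×10^8 × 2.704×10^-3 / 0.212 = 1.540e6 N·m.
ω = 1.86 rad/s, so P_max = T_max·ω = 2.864×10^6 W.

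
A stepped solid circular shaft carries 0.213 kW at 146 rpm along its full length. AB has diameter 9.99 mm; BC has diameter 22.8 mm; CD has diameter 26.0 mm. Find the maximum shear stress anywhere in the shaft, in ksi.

ω = 2π·146/60 = 15.29 rad/s, so T = P/ω = 0.213×10³ / 15.29 = 13.93 N·m.
Under the same torque, τ_max = 16T/(πd³) is largest where d is smallest — segment AB (d = 9.99 mm).
τ_max = 16·13.93/(π·(0.00999)³) = 7.117×10^7 Pa.

10.3 ksi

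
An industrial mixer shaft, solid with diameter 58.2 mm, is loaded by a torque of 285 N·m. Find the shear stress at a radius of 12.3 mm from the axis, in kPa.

3110 kPa

J = πd⁴/32 = π(0.0582)⁴/32 = 1.126×10^-6 m⁴.
Shear stress varies linearly with radius: τ = T·r/J = 285.0 × 0.0123 / 1.126×10^-6 = 3.112×10^6 Pa.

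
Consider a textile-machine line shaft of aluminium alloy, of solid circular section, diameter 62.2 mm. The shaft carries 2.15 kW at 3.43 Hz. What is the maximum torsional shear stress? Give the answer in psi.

ω = 2π·3.43 = 21.55 rad/s, so T = P/ω = 2.15×10³ / 21.55 = 99.76 N·m.
J = πd⁴/32 = π(0.0622)⁴/32 = 1.469×10^-6 m⁴.
τ_max = T·r/J = 99.76 × 0.0311 / 1.469×10^-6 = 2.111×10^6 Pa.

306 psi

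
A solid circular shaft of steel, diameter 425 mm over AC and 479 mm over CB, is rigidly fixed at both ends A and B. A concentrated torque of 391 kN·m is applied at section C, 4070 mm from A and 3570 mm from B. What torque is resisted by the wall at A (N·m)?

138000 N·m

Compatibility: T_A·a/J_AC = T_B·b/J_CB with T_A + T_B = T₀.
J_AC = 3.20×10^-3 m⁴, J_CB = 5.17×10^-3 m⁴, so T_A = T₀·(J_AC/a)/((J_AC/a)+(J_CB/b)) = 137700 N·m, T_B = 253300 N·m.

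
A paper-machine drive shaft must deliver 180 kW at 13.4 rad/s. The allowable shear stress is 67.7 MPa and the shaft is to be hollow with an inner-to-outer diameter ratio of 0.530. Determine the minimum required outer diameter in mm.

ω = 13.4 rad/s, so T = P/ω = 180×10³ / 13.40 = 13430 N·m.
For a hollow shaft with d_i/d_o = 0.530: τ_max = 16T/(π d_o³ (1−k⁴)), so d_o = [16T/(π τ_allow (1−k⁴))]^(1/3) = [16·13430/(π·6.77×10^7·0.9211)]^(1/3) = 0.1031 m.

103 mm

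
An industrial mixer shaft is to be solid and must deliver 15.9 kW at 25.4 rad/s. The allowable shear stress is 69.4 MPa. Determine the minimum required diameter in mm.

35.8 mm

ω = 25.4 rad/s, so T = P/ω = 15.9×10³ / 25.40 = 626.0 N·m.
For a solid shaft τ_max = 16T/(πd³), so d = (16T/(π τ_allow))^(1/3) = (16·626.0/(π·6.94×10^7))^(1/3) = 0.03581 m.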